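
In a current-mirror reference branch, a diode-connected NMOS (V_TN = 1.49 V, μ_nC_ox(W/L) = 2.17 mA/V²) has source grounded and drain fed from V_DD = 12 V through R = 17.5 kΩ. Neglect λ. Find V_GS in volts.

With gate tied to drain, V_GS = V_DS ≥ V_GS − V_TN, so the device is in saturation.
KCL at the drain: ½ k_n (V_GS − V_TN)² = (V_DD − V_GS)/R.
Let x = V_GS − 1.49. Then 19 x² + x − 10.51 = 0, giving x = 0.718 V (positive root), so V_GS = 2.21 V.
I_D = (V_DD − V_GS)/R = (12 − 2.21) / 17.5 = 0.56 mA.

V_GS = 2.21 V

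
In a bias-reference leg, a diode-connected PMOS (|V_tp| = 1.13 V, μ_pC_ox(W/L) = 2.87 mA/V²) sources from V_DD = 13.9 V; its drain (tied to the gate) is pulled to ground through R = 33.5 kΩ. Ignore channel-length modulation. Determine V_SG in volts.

V_SG = 1.64 V

With gate tied to drain, V_SG = V_SD ≥ V_SG − |V_tp|, so the device is in saturation.
KCL at the drain: ½ k_p (V_SG − |V_tp|)² = (V_DD − V_SG)/R.
Let x = V_SG − 1.13. Then 48.1 x² + x − 12.77 = 0, giving x = 0.505 V (positive root), so V_SG = 1.64 V.
I_D = (V_DD − V_SG)/R = (13.9 − 1.64) / 33.5 = 0.366 mA.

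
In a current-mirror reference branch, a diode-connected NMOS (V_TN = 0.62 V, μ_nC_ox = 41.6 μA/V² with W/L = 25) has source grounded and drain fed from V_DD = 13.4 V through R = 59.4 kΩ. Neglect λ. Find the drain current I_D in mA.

I_D = 0.205 mA

With gate tied to drain, V_GS = V_DS ≥ V_GS − V_TN, so the device is in saturation.
k_n = μ_nC_ox · (W/L) = 1.04 mA/V².
KCL at the drain: ½ k_n (V_GS − V_TN)² = (V_DD − V_GS)/R.
Let x = V_GS − 0.62. Then 30.9 x² + x − 12.78 = 0, giving x = 0.627 V (positive root), so V_GS = 1.25 V.
I_D = (V_DD − V_GS)/R = (13.4 − 1.25) / 59.4 = 0.205 mA.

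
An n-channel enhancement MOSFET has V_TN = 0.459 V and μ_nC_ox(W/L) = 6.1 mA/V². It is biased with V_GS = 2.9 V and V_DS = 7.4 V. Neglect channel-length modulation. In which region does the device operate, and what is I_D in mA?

Saturation; I_D = 18.2 mA

V_ov = V_GS − V_TN = 2.9 − 0.459 = 2.44 V.
Since V_DS = 7.4 V ≥ V_ov = 2.44 V, the device is in saturation.
I_D = ½ k_n V_ov² = 0.5 × 6.1 × 2.44² = 18.2 mA.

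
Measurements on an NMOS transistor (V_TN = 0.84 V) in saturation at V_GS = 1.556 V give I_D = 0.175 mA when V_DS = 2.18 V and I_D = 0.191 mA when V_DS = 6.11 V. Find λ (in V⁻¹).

With V_GS fixed, I_D ∝ (1 + λ V_DS) in saturation, so I_D2/I_D1 = (1 + λ V_DS2)/(1 + λ V_DS1).
0.191/0.175 = 1.091 = (1 + 6.11 λ)/(1 + 2.18 λ).
Solving: λ (I_D1 V_DS2 − I_D2 V_DS1) = I_D2 − I_D1, so λ = (0.191 − 0.175) / (0.175 × 6.11 − 0.191 × 2.18) = 0.016 / 0.653 = 0.0245 V⁻¹.

λ = 0.0245 V⁻¹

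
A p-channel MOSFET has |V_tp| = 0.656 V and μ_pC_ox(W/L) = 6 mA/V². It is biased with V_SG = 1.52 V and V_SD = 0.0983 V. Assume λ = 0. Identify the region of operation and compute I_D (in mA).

V_ov = V_SG − |V_tp| = 1.52 − 0.656 = 0.864 V.
Since V_SD = 0.0983 V < V_ov = 0.864 V, the device is in the triode region.
I_D = k_p [V_ov · V_SD − ½ V_SD²] = 6 × [0.864 × 0.0983 − 0.5 × 0.0983²] = 0.481 mA.

Triode; I_D = 0.481 mA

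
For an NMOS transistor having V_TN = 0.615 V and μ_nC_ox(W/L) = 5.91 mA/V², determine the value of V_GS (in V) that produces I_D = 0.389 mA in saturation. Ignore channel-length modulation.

V_GS = 0.978 V

In saturation I_D = ½ k_n (V_GS − V_TN)², so V_GS − V_TN = √(2 I_D / k_n) = √(2 × 0.389 / 5.91) = 0.363 V.
V_GS = 0.615 + 0.363 = 0.978 V.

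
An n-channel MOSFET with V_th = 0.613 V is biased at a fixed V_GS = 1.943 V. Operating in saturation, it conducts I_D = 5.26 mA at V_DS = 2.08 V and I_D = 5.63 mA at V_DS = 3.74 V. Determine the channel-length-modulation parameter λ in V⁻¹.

λ = 0.0465 V⁻¹

With V_GS fixed, I_D ∝ (1 + λ V_DS) in saturation, so I_D2/I_D1 = (1 + λ V_DS2)/(1 + λ V_DS1).
5.63/5.26 = 1.07 = (1 + 3.74 λ)/(1 + 2.08 λ).
Solving: λ (I_D1 V_DS2 − I_D2 V_DS1) = I_D2 − I_D1, so λ = (5.63 − 5.26) / (5.26 × 3.74 − 5.63 × 2.08) = 0.37 / 7.96 = 0.0465 V⁻¹.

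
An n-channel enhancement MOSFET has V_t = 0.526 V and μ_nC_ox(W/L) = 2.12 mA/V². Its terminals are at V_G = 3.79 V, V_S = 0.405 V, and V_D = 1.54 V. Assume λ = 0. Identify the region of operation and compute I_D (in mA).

V_GS = V_G − V_S = 3.79 − 0.405 = 3.38 V; V_DS = V_D − V_S = 1.54 − 0.405 = 1.14 V.
V_ov = V_GS − V_t = 3.38 − 0.526 = 2.86 V.
Since V_DS = 1.14 V < V_ov = 2.86 V, the device is in the triode region.
I_D = k_n [V_ov · V_DS − ½ V_DS²] = 2.12 × [2.86 × 1.14 − 0.5 × 1.14²] = 5.51 mA.

Triode; I_D = 5.51 mA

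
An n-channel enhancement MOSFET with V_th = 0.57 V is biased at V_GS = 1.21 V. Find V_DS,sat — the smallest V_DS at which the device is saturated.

The boundary between triode and saturation is V_DS = V_GS − V_th = V_ov.
V_ov = 1.21 − 0.57 = 0.64 V.

V_DS,sat = 0.640 V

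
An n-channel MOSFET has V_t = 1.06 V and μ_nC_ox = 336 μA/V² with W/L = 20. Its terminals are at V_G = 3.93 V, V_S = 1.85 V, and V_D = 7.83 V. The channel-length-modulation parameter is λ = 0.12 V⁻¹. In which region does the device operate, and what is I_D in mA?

Saturation; I_D = 6.00 mA

V_GS = V_G − V_S = 3.93 − 1.85 = 2.08 V; V_DS = V_D − V_S = 7.83 − 1.85 = 5.98 V.
k_n = μ_nC_ox · (W/L) = 6.72 mA/V².
V_ov = V_GS − V_t = 2.08 − 1.06 = 1.02 V.
Since V_DS = 5.98 V ≥ V_ov = 1.02 V, the device is in saturation.
I_D = ½ k_n V_ov² (1 + λ V_DS) = 0.5 × 6.72 × 1.02² × (1 + 0.12 × 5.98) = 6 mA.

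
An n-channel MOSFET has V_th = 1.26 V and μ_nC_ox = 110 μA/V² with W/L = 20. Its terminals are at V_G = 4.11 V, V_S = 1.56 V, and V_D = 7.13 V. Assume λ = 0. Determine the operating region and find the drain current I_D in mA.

Saturation; I_D = 1.83 mA

V_GS = V_G − V_S = 4.11 − 1.56 = 2.55 V; V_DS = V_D − V_S = 7.13 − 1.56 = 5.57 V.
k_n = μ_nC_ox · (W/L) = 2.2 mA/V².
V_ov = V_GS − V_th = 2.55 − 1.26 = 1.29 V.
Since V_DS = 5.57 V ≥ V_ov = 1.29 V, the device is in saturation.
I_D = ½ k_n V_ov² = 0.5 × 2.2 × 1.29² = 1.83 mA.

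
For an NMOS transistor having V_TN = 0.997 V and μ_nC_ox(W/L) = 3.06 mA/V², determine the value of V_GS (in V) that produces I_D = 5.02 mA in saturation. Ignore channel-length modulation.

V_GS = 2.81 V

In saturation I_D = ½ k_n (V_GS − V_TN)², so V_GS − V_TN = √(2 I_D / k_n) = √(2 × 5.02 / 3.06) = 1.81 V.
V_GS = 0.997 + 1.81 = 2.81 V.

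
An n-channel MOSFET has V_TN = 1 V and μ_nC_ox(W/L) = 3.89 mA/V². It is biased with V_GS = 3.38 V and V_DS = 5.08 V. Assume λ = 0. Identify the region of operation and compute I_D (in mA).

Saturation; I_D = 11.0 mA

V_ov = V_GS − V_TN = 3.38 − 1 = 2.38 V.
Since V_DS = 5.08 V ≥ V_ov = 2.38 V, the device is in saturation.
I_D = ½ k_n V_ov² = 0.5 × 3.89 × 2.38² = 11 mA.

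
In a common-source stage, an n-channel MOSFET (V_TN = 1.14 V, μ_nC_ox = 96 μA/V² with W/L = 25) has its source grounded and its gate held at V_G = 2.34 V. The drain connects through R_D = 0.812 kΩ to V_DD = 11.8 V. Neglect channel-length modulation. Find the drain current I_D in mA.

I_D = 1.73 mA

V_GS = V_G = 2.34 V, so V_ov = 2.34 − 1.14 = 1.2 V.
k_n = μ_nC_ox · (W/L) = 2.4 mA/V².
Assume saturation: I_D = ½ k_n V_ov² = 0.5 × 2.4 × 1.2² = 1.73 mA, giving V_DS = V_DD − I_D R_D = 11.8 − 1.73 × 0.812 = 10.4 V.
V_DS = 10.4 V ≥ V_ov = 1.2 V, confirming saturation.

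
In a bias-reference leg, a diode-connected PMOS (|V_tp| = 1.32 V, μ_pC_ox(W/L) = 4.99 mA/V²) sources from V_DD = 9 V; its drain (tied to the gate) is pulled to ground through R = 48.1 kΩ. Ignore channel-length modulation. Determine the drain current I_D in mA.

With gate tied to drain, V_SG = V_SD ≥ V_SG − |V_tp|, so the device is in saturation.
KCL at the drain: ½ k_p (V_SG − |V_tp|)² = (V_DD − V_SG)/R.
Let x = V_SG − 1.32. Then 120 x² + x − 7.68 = 0, giving x = 0.249 V (positive root), so V_SG = 1.57 V.
I_D = (V_DD − V_SG)/R = (9 − 1.57) / 48.1 = 0.154 mA.

I_D = 0.154 mA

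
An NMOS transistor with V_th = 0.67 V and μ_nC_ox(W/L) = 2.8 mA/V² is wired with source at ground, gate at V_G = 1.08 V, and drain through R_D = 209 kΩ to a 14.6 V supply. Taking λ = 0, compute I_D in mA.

I_D = 0.0695 mA

V_GS = V_G = 1.08 V, so V_ov = 1.08 − 0.67 = 0.41 V.
Assume saturation: I_D = ½ k_n V_ov² = 0.5 × 2.8 × 0.41² = 0.235 mA, giving V_DS = V_DD − I_D R_D = 14.6 − 0.235 × 209 = -34.6 V.
But -34.6 V < V_ov = 0.41 V, so the device is actually in triode.
In triode I_D = k_n[V_ov V_DS − ½ V_DS²] and I_D = (V_DD − V_DS)/R_D. Equating: 293 V_DS² − 240.9 V_DS + 14.6 = 0, giving V_DS = 0.0659 V (the root below V_ov).
I_D = (14.6 − 0.0659) / 209 = 0.0695 mA.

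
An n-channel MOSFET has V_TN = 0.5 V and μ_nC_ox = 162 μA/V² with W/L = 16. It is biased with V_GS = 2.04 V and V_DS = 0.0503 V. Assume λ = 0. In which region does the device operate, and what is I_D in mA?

Triode; I_D = 0.198 mA

k_n = μ_nC_ox · (W/L) = 2.592 mA/V².
V_ov = V_GS − V_TN = 2.04 − 0.5 = 1.54 V.
Since V_DS = 0.0503 V < V_ov = 1.54 V, the device is in the triode region.
I_D = k_n [V_ov · V_DS − ½ V_DS²] = 2.592 × [1.54 × 0.0503 − 0.5 × 0.0503²] = 0.198 mA.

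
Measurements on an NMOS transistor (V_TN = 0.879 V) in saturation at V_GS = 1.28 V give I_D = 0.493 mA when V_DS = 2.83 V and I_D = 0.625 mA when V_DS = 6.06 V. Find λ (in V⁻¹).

With V_GS fixed, I_D ∝ (1 + λ V_DS) in saturation, so I_D2/I_D1 = (1 + λ V_DS2)/(1 + λ V_DS1).
0.625/0.493 = 1.268 = (1 + 6.06 λ)/(1 + 2.83 λ).
Solving: λ (I_D1 V_DS2 − I_D2 V_DS1) = I_D2 − I_D1, so λ = (0.625 − 0.493) / (0.493 × 6.06 − 0.625 × 2.83) = 0.132 / 1.22 = 0.108 V⁻¹.

λ = 0.108 V⁻¹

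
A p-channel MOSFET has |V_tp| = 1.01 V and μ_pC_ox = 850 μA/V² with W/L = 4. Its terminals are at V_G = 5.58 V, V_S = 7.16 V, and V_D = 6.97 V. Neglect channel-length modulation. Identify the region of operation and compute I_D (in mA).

Triode; I_D = 0.307 mA

V_SG = V_S − V_G = 7.16 − 5.58 = 1.58 V; V_SD = V_S − V_D = 7.16 − 6.97 = 0.19 V.
k_p = μ_pC_ox · (W/L) = 3.4 mA/V².
V_ov = V_SG − |V_tp| = 1.58 − 1.01 = 0.57 V.
Since V_SD = 0.19 V < V_ov = 0.57 V, the device is in the triode region.
I_D = k_p [V_ov · V_SD − ½ V_SD²] = 3.4 × [0.57 × 0.19 − 0.5 × 0.19²] = 0.307 mA.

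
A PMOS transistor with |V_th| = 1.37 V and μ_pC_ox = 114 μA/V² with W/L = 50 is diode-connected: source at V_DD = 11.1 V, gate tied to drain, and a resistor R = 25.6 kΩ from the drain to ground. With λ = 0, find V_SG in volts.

With gate tied to drain, V_SG = V_SD ≥ V_SG − |V_th|, so the device is in saturation.
k_p = μ_pC_ox · (W/L) = 5.7 mA/V².
KCL at the drain: ½ k_p (V_SG − |V_th|)² = (V_DD − V_SG)/R.
Let x = V_SG − 1.37. Then 73 x² + x − 9.73 = 0, giving x = 0.358 V (positive root), so V_SG = 1.73 V.
I_D = (V_DD − V_SG)/R = (11.1 − 1.73) / 25.6 = 0.366 mA.

V_SG = 1.73 V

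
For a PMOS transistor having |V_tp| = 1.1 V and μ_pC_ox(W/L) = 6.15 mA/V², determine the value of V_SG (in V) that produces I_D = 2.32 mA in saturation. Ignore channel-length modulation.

V_SG = 1.97 V

In saturation I_D = ½ k_p (V_SG − |V_tp|)², so V_SG − |V_tp| = √(2 I_D / k_p) = √(2 × 2.32 / 6.15) = 0.869 V.
V_SG = 1.1 + 0.869 = 1.97 V.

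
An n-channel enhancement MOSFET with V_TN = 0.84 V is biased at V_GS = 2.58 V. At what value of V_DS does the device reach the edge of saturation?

The boundary between triode and saturation is V_DS = V_GS − V_TN = V_ov.
V_ov = 2.58 − 0.84 = 1.74 V.

V_DS,sat = 1.74 V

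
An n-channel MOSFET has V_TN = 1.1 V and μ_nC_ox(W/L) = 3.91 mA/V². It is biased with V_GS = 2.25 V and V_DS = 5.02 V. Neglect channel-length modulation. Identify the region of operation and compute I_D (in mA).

Saturation; I_D = 2.59 mA

V_ov = V_GS − V_TN = 2.25 − 1.1 = 1.15 V.
Since V_DS = 5.02 V ≥ V_ov = 1.15 V, the device is in saturation.
I_D = ½ k_n V_ov² = 0.5 × 3.91 × 1.15² = 2.59 mA.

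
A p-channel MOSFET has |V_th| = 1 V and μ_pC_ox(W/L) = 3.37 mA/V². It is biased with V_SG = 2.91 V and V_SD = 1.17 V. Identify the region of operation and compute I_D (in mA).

Triode; I_D = 5.22 mA

V_ov = V_SG − |V_th| = 2.91 − 1 = 1.91 V.
Since V_SD = 1.17 V < V_ov = 1.91 V, the device is in the triode region.
I_D = k_p [V_ov · V_SD − ½ V_SD²] = 3.37 × [1.91 × 1.17 − 0.5 × 1.17²] = 5.22 mA.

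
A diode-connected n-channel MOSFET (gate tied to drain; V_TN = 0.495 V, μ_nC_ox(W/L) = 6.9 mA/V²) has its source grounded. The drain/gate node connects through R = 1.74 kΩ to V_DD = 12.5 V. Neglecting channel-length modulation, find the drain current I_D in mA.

I_D = 6.13 mA

With gate tied to drain, V_GS = V_DS ≥ V_GS − V_TN, so the device is in saturation.
KCL at the drain: ½ k_n (V_GS − V_TN)² = (V_DD − V_GS)/R.
Let x = V_GS − 0.495. Then 6 x² + x − 12.01 = 0, giving x = 1.33 V (positive root), so V_GS = 1.83 V.
I_D = (V_DD − V_GS)/R = (12.5 − 1.83) / 1.74 = 6.13 mA.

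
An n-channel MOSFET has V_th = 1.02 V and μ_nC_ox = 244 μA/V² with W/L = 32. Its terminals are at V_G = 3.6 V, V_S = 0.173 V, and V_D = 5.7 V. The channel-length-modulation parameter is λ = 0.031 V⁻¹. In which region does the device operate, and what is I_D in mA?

V_GS = V_G − V_S = 3.6 − 0.173 = 3.43 V; V_DS = V_D − V_S = 5.7 − 0.173 = 5.53 V.
k_n = μ_nC_ox · (W/L) = 7.808 mA/V².
V_ov = V_GS − V_th = 3.43 − 1.02 = 2.41 V.
Since V_DS = 5.53 V ≥ V_ov = 2.41 V, the device is in saturation.
I_D = ½ k_n V_ov² (1 + λ V_DS) = 0.5 × 7.808 × 2.41² × (1 + 0.031 × 5.53) = 26.5 mA.

Saturation; I_D = 26.5 mA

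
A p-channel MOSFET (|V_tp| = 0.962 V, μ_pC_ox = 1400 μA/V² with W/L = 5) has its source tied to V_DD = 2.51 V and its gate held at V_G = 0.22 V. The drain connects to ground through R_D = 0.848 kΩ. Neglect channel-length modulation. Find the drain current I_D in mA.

I_D = 2.59 mA

V_SG = V_DD − V_G = 2.51 − 0.22 = 2.29 V, so V_ov = 2.29 − 0.962 = 1.33 V.
k_p = μ_pC_ox · (W/L) = 7 mA/V².
Assume saturation: I_D = ½ k_p V_ov² = 0.5 × 7 × 1.33² = 6.17 mA, giving V_SD = V_DD − I_D R_D = 2.51 − 6.17 × 0.848 = -2.72 V.
But -2.72 V < V_ov = 1.33 V, so the device is actually in triode.
In triode I_D = k_p[V_ov V_SD − ½ V_SD²] and I_D = (V_DD − V_SD)/R_D. Equating: 2.97 V_SD² − 8.883 V_SD + 2.51 = 0, giving V_SD = 0.316 V (the root below V_ov).
I_D = (2.51 − 0.316) / 0.848 = 2.59 mA.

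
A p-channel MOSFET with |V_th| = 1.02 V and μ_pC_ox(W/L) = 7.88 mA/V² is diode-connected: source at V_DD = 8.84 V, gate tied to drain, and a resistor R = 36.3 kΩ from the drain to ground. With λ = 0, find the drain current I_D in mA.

With gate tied to drain, V_SG = V_SD ≥ V_SG − |V_th|, so the device is in saturation.
KCL at the drain: ½ k_p (V_SG − |V_th|)² = (V_DD − V_SG)/R.
Let x = V_SG − 1.02. Then 143 x² + x − 7.82 = 0, giving x = 0.23 V (positive root), so V_SG = 1.25 V.
I_D = (V_DD − V_SG)/R = (8.84 − 1.25) / 36.3 = 0.209 mA.

I_D = 0.209 mA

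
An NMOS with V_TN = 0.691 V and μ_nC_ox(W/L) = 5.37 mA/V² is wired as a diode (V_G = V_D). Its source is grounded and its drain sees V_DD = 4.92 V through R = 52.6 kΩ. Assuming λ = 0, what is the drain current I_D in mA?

I_D = 0.0772 mA

With gate tied to drain, V_GS = V_DS ≥ V_GS − V_TN, so the device is in saturation.
KCL at the drain: ½ k_n (V_GS − V_TN)² = (V_DD − V_GS)/R.
Let x = V_GS − 0.691. Then 141 x² + x − 4.229 = 0, giving x = 0.17 V (positive root), so V_GS = 0.861 V.
I_D = (V_DD − V_GS)/R = (4.92 − 0.861) / 52.6 = 0.0772 mA.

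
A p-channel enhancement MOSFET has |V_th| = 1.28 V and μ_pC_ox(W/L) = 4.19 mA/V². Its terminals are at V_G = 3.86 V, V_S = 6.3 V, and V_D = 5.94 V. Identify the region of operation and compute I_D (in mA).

Triode; I_D = 1.48 mA

V_SG = V_S − V_G = 6.3 − 3.86 = 2.44 V; V_SD = V_S − V_D = 6.3 − 5.94 = 0.36 V.
V_ov = V_SG − |V_th| = 2.44 − 1.28 = 1.16 V.
Since V_SD = 0.36 V < V_ov = 1.16 V, the device is in the triode region.
I_D = k_p [V_ov · V_SD − ½ V_SD²] = 4.19 × [1.16 × 0.36 − 0.5 × 0.36²] = 1.48 mA.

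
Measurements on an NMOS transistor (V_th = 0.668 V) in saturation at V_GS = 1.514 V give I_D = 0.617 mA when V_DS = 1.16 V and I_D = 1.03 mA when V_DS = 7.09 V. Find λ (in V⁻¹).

λ = 0.130 V⁻¹

With V_GS fixed, I_D ∝ (1 + λ V_DS) in saturation, so I_D2/I_D1 = (1 + λ V_DS2)/(1 + λ V_DS1).
1.03/0.617 = 1.669 = (1 + 7.09 λ)/(1 + 1.16 λ).
Solving: λ (I_D1 V_DS2 − I_D2 V_DS1) = I_D2 − I_D1, so λ = (1.03 − 0.617) / (0.617 × 7.09 − 1.03 × 1.16) = 0.413 / 3.18 = 0.13 V⁻¹.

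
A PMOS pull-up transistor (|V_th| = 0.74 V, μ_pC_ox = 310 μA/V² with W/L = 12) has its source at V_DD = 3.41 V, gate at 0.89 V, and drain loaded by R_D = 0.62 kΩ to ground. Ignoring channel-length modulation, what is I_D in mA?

I_D = 4.18 mA

V_SG = V_DD − V_G = 3.41 − 0.89 = 2.52 V, so V_ov = 2.52 − 0.74 = 1.78 V.
k_p = μ_pC_ox · (W/L) = 3.72 mA/V².
Assume saturation: I_D = ½ k_p V_ov² = 0.5 × 3.72 × 1.78² = 5.89 mA, giving V_SD = V_DD − I_D R_D = 3.41 − 5.89 × 0.62 = -0.244 V.
But -0.244 V < V_ov = 1.78 V, so the device is actually in triode.
In triode I_D = k_p[V_ov V_SD − ½ V_SD²] and I_D = (V_DD − V_SD)/R_D. Equating: 1.15 V_SD² − 5.105 V_SD + 3.41 = 0, giving V_SD = 0.82 V (the root below V_ov).
I_D = (3.41 − 0.82) / 0.62 = 4.18 mA.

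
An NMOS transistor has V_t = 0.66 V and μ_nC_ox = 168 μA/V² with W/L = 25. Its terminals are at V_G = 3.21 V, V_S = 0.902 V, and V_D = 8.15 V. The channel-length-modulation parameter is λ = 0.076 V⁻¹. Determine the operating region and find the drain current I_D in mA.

Saturation; I_D = 8.85 mA

V_GS = V_G − V_S = 3.21 − 0.902 = 2.31 V; V_DS = V_D − V_S = 8.15 − 0.902 = 7.25 V.
k_n = μ_nC_ox · (W/L) = 4.2 mA/V².
V_ov = V_GS − V_t = 2.31 − 0.66 = 1.65 V.
Since V_DS = 7.25 V ≥ V_ov = 1.65 V, the device is in saturation.
I_D = ½ k_n V_ov² (1 + λ V_DS) = 0.5 × 4.2 × 1.65² × (1 + 0.076 × 7.25) = 8.85 mA.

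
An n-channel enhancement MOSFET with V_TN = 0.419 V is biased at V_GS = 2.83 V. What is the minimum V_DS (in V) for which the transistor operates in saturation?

The boundary between triode and saturation is V_DS = V_GS − V_TN = V_ov.
V_ov = 2.83 − 0.419 = 2.41 V.

V_DS,sat = 2.41 V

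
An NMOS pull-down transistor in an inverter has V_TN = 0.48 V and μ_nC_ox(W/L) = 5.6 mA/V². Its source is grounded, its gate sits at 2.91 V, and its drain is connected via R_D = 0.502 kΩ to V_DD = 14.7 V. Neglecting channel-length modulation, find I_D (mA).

I_D = 16.5 mA

V_GS = V_G = 2.91 V, so V_ov = 2.91 − 0.48 = 2.43 V.
Assume saturation: I_D = ½ k_n V_ov² = 0.5 × 5.6 × 2.43² = 16.5 mA, giving V_DS = V_DD − I_D R_D = 14.7 − 16.5 × 0.502 = 6.4 V.
V_DS = 6.4 V ≥ V_ov = 2.43 V, confirming saturation.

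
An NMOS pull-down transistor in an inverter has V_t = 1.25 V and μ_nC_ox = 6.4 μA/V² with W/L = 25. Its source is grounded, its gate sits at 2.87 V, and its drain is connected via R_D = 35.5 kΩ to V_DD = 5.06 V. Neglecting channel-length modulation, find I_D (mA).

V_GS = V_G = 2.87 V, so V_ov = 2.87 − 1.25 = 1.62 V.
k_n = μ_nC_ox · (W/L) = 0.16 mA/V².
Assume saturation: I_D = ½ k_n V_ov² = 0.5 × 0.16 × 1.62² = 0.21 mA, giving V_DS = V_DD − I_D R_D = 5.06 − 0.21 × 35.5 = -2.39 V.
But -2.39 V < V_ov = 1.62 V, so the device is actually in triode.
In triode I_D = k_n[V_ov V_DS − ½ V_DS²] and I_D = (V_DD − V_DS)/R_D. Equating: 2.84 V_DS² − 10.2 V_DS + 5.06 = 0, giving V_DS = 0.594 V (the root below V_ov).
I_D = (5.06 − 0.594) / 35.5 = 0.126 mA.

I_D = 0.126 mA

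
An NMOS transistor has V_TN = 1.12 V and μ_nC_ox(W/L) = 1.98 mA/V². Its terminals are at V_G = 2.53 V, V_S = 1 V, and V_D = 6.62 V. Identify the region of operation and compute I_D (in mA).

V_GS = V_G − V_S = 2.53 − 1 = 1.53 V; V_DS = V_D − V_S = 6.62 − 1 = 5.62 V.
V_ov = V_GS − V_TN = 1.53 − 1.12 = 0.41 V.
Since V_DS = 5.62 V ≥ V_ov = 0.41 V, the device is in saturation.
I_D = ½ k_n V_ov² = 0.5 × 1.98 × 0.41² = 0.166 mA.

Saturation; I_D = 0.166 mA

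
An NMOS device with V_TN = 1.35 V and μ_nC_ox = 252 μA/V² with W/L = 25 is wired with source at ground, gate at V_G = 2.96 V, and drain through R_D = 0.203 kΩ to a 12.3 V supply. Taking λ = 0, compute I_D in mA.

I_D = 8.17 mA

V_GS = V_G = 2.96 V, so V_ov = 2.96 − 1.35 = 1.61 V.
k_n = μ_nC_ox · (W/L) = 6.3 mA/V².
Assume saturation: I_D = ½ k_n V_ov² = 0.5 × 6.3 × 1.61² = 8.17 mA, giving V_DS = V_DD − I_D R_D = 12.3 − 8.17 × 0.203 = 10.6 V.
V_DS = 10.6 V ≥ V_ov = 1.61 V, confirming saturation.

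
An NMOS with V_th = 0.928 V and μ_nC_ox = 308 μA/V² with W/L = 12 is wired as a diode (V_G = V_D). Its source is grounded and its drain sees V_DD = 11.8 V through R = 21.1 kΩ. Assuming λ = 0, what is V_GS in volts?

V_GS = 1.44 V

With gate tied to drain, V_GS = V_DS ≥ V_GS − V_th, so the device is in saturation.
k_n = μ_nC_ox · (W/L) = 3.696 mA/V².
KCL at the drain: ½ k_n (V_GS − V_th)² = (V_DD − V_GS)/R.
Let x = V_GS − 0.928. Then 39 x² + x − 10.87 = 0, giving x = 0.515 V (positive root), so V_GS = 1.44 V.
I_D = (V_DD − V_GS)/R = (11.8 − 1.44) / 21.1 = 0.491 mA.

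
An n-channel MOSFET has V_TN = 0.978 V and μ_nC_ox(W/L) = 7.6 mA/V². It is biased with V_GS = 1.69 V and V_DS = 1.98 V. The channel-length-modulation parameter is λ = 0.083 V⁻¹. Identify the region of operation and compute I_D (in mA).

V_ov = V_GS − V_TN = 1.69 − 0.978 = 0.712 V.
Since V_DS = 1.98 V ≥ V_ov = 0.712 V, the device is in saturation.
I_D = ½ k_n V_ov² (1 + λ V_DS) = 0.5 × 7.6 × 0.712² × (1 + 0.083 × 1.98) = 2.24 mA.

Saturation; I_D = 2.24 mA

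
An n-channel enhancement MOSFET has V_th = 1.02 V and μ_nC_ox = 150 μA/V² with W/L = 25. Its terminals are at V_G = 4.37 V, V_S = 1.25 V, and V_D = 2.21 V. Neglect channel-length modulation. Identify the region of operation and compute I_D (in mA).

V_GS = V_G − V_S = 4.37 − 1.25 = 3.12 V; V_DS = V_D − V_S = 2.21 − 1.25 = 0.96 V.
k_n = μ_nC_ox · (W/L) = 3.75 mA/V².
V_ov = V_GS − V_th = 3.12 − 1.02 = 2.1 V.
Since V_DS = 0.96 V < V_ov = 2.1 V, the device is in the triode region.
I_D = k_n [V_ov · V_DS − ½ V_DS²] = 3.75 × [2.1 × 0.96 − 0.5 × 0.96²] = 5.83 mA.

Triode; I_D = 5.83 mA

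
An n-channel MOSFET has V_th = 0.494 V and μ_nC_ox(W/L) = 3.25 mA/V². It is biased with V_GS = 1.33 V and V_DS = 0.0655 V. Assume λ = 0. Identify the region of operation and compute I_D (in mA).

Triode; I_D = 0.171 mA

V_ov = V_GS − V_th = 1.33 − 0.494 = 0.836 V.
Since V_DS = 0.0655 V < V_ov = 0.836 V, the device is in the triode region.
I_D = k_n [V_ov · V_DS − ½ V_DS²] = 3.25 × [0.836 × 0.0655 − 0.5 × 0.0655²] = 0.171 mA.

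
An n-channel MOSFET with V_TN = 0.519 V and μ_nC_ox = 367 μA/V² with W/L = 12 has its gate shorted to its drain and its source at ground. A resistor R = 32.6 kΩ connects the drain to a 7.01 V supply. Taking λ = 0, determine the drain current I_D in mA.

I_D = 0.190 mA

With gate tied to drain, V_GS = V_DS ≥ V_GS − V_TN, so the device is in saturation.
k_n = μ_nC_ox · (W/L) = 4.404 mA/V².
KCL at the drain: ½ k_n (V_GS − V_TN)² = (V_DD − V_GS)/R.
Let x = V_GS − 0.519. Then 71.8 x² + x − 6.491 = 0, giving x = 0.294 V (positive root), so V_GS = 0.813 V.
I_D = (V_DD − V_GS)/R = (7.01 − 0.813) / 32.6 = 0.19 mA.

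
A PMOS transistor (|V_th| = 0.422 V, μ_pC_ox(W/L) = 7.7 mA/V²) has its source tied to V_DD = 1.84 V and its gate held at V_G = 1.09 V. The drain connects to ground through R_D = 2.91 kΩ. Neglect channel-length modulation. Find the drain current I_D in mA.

I_D = 0.414 mA

V_SG = V_DD − V_G = 1.84 − 1.09 = 0.75 V, so V_ov = 0.75 − 0.422 = 0.328 V.
Assume saturation: I_D = ½ k_p V_ov² = 0.5 × 7.7 × 0.328² = 0.414 mA, giving V_SD = V_DD − I_D R_D = 1.84 − 0.414 × 2.91 = 0.635 V.
V_SD = 0.635 V ≥ V_ov = 0.328 V, confirming saturation.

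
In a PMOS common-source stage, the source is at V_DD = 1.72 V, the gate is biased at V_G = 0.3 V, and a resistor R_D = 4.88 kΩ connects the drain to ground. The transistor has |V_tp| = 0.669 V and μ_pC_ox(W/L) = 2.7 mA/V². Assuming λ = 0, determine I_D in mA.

I_D = 0.316 mA

V_SG = V_DD − V_G = 1.72 − 0.3 = 1.42 V, so V_ov = 1.42 − 0.669 = 0.751 V.
Assume saturation: I_D = ½ k_p V_ov² = 0.5 × 2.7 × 0.751² = 0.761 mA, giving V_SD = V_DD − I_D R_D = 1.72 − 0.761 × 4.88 = -2 V.
But -2 V < V_ov = 0.751 V, so the device is actually in triode.
In triode I_D = k_p[V_ov V_SD − ½ V_SD²] and I_D = (V_DD − V_SD)/R_D. Equating: 6.59 V_SD² − 10.9 V_SD + 1.72 = 0, giving V_SD = 0.177 V (the root below V_ov).
I_D = (1.72 − 0.177) / 4.88 = 0.316 mA.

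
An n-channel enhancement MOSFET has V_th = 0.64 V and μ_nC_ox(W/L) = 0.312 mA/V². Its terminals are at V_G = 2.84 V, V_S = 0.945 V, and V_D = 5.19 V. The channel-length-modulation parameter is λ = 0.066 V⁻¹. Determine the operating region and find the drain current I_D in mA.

Saturation; I_D = 0.315 mA

V_GS = V_G − V_S = 2.84 − 0.945 = 1.9 V; V_DS = V_D − V_S = 5.19 − 0.945 = 4.25 V.
V_ov = V_GS − V_th = 1.9 − 0.64 = 1.25 V.
Since V_DS = 4.25 V ≥ V_ov = 1.25 V, the device is in saturation.
I_D = ½ k_n V_ov² (1 + λ V_DS) = 0.5 × 0.312 × 1.25² × (1 + 0.066 × 4.25) = 0.315 mA.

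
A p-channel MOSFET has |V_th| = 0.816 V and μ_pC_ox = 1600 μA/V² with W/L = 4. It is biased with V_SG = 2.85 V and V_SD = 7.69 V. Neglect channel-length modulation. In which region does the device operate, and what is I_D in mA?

k_p = μ_pC_ox · (W/L) = 6.4 mA/V².
V_ov = V_SG − |V_th| = 2.85 − 0.816 = 2.03 V.
Since V_SD = 7.69 V ≥ V_ov = 2.03 V, the device is in saturation.
I_D = ½ k_p V_ov² = 0.5 × 6.4 × 2.03² = 13.2 mA.

Saturation; I_D = 13.2 mA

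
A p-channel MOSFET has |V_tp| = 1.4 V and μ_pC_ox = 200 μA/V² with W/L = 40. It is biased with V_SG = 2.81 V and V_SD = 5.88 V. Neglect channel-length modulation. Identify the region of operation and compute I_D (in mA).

k_p = μ_pC_ox · (W/L) = 8 mA/V².
V_ov = V_SG − |V_tp| = 2.81 − 1.4 = 1.41 V.
Since V_SD = 5.88 V ≥ V_ov = 1.41 V, the device is in saturation.
I_D = ½ k_p V_ov² = 0.5 × 8 × 1.41² = 7.95 mA.

Saturation; I_D = 7.95 mA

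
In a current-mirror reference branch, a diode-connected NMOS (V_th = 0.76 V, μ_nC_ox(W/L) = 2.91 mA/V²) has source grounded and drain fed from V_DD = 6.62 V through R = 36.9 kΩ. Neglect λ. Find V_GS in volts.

V_GS = 1.08 V

With gate tied to drain, V_GS = V_DS ≥ V_GS − V_th, so the device is in saturation.
KCL at the drain: ½ k_n (V_GS − V_th)² = (V_DD − V_GS)/R.
Let x = V_GS − 0.76. Then 53.7 x² + x − 5.86 = 0, giving x = 0.321 V (positive root), so V_GS = 1.08 V.
I_D = (V_DD − V_GS)/R = (6.62 − 1.08) / 36.9 = 0.15 mA.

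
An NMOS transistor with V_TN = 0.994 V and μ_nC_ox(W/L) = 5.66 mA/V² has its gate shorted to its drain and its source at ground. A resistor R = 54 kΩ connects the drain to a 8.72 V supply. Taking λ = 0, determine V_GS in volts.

With gate tied to drain, V_GS = V_DS ≥ V_GS − V_TN, so the device is in saturation.
KCL at the drain: ½ k_n (V_GS − V_TN)² = (V_DD − V_GS)/R.
Let x = V_GS − 0.994. Then 153 x² + x − 7.726 = 0, giving x = 0.222 V (positive root), so V_GS = 1.22 V.
I_D = (V_DD − V_GS)/R = (8.72 − 1.22) / 54 = 0.139 mA.

V_GS = 1.22 V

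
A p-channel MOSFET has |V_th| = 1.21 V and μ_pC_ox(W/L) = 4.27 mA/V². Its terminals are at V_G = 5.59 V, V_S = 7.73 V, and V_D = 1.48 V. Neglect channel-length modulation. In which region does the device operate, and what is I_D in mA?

Saturation; I_D = 1.85 mA

V_SG = V_S − V_G = 7.73 − 5.59 = 2.14 V; V_SD = V_S − V_D = 7.73 − 1.48 = 6.25 V.
V_ov = V_SG − |V_th| = 2.14 − 1.21 = 0.93 V.
Since V_SD = 6.25 V ≥ V_ov = 0.93 V, the device is in saturation.
I_D = ½ k_p V_ov² = 0.5 × 4.27 × 0.93² = 1.85 mA.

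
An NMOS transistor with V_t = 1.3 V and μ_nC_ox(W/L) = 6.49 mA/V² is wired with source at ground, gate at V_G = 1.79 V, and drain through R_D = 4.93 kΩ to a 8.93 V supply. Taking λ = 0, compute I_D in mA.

V_GS = V_G = 1.79 V, so V_ov = 1.79 − 1.3 = 0.49 V.
Assume saturation: I_D = ½ k_n V_ov² = 0.5 × 6.49 × 0.49² = 0.779 mA, giving V_DS = V_DD − I_D R_D = 8.93 − 0.779 × 4.93 = 5.09 V.
V_DS = 5.09 V ≥ V_ov = 0.49 V, confirming saturation.

I_D = 0.779 mA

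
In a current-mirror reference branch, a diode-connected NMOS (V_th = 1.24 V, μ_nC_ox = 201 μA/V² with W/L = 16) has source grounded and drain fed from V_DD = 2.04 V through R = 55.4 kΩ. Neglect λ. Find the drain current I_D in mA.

With gate tied to drain, V_GS = V_DS ≥ V_GS − V_th, so the device is in saturation.
k_n = μ_nC_ox · (W/L) = 3.216 mA/V².
KCL at the drain: ½ k_n (V_GS − V_th)² = (V_DD − V_GS)/R.
Let x = V_GS − 1.24. Then 89.1 x² + x − 0.8 = 0, giving x = 0.0893 V (positive root), so V_GS = 1.33 V.
I_D = (V_DD − V_GS)/R = (2.04 − 1.33) / 55.4 = 0.0128 mA.

I_D = 0.0128 mA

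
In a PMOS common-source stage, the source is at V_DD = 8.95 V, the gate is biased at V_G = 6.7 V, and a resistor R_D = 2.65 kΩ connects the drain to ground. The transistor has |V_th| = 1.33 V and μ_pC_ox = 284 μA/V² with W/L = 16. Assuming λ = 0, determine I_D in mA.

V_SG = V_DD − V_G = 8.95 − 6.7 = 2.25 V, so V_ov = 2.25 − 1.33 = 0.92 V.
k_p = μ_pC_ox · (W/L) = 4.544 mA/V².
Assume saturation: I_D = ½ k_p V_ov² = 0.5 × 4.544 × 0.92² = 1.92 mA, giving V_SD = V_DD − I_D R_D = 8.95 − 1.92 × 2.65 = 3.85 V.
V_SD = 3.85 V ≥ V_ov = 0.92 V, confirming saturation.

I_D = 1.92 mA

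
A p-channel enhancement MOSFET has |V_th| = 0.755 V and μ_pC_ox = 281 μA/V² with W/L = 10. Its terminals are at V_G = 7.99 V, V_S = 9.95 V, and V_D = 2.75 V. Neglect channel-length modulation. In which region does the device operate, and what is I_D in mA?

Saturation; I_D = 2.04 mA

V_SG = V_S − V_G = 9.95 − 7.99 = 1.96 V; V_SD = V_S − V_D = 9.95 − 2.75 = 7.2 V.
k_p = μ_pC_ox · (W/L) = 2.81 mA/V².
V_ov = V_SG − |V_th| = 1.96 − 0.755 = 1.2 V.
Since V_SD = 7.2 V ≥ V_ov = 1.2 V, the device is in saturation.
I_D = ½ k_p V_ov² = 0.5 × 2.81 × 1.2² = 2.04 mA.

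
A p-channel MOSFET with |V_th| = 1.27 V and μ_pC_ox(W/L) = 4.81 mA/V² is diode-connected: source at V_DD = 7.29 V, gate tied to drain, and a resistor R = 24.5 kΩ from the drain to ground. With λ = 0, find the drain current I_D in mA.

I_D = 0.233 mA

With gate tied to drain, V_SG = V_SD ≥ V_SG − |V_th|, so the device is in saturation.
KCL at the drain: ½ k_p (V_SG − |V_th|)² = (V_DD − V_SG)/R.
Let x = V_SG − 1.27. Then 58.9 x² + x − 6.02 = 0, giving x = 0.311 V (positive root), so V_SG = 1.58 V.
I_D = (V_DD − V_SG)/R = (7.29 − 1.58) / 24.5 = 0.233 mA.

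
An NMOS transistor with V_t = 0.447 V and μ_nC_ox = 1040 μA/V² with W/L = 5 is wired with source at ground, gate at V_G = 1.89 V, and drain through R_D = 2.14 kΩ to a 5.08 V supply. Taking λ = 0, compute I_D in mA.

V_GS = V_G = 1.89 V, so V_ov = 1.89 − 0.447 = 1.44 V.
k_n = μ_nC_ox · (W/L) = 5.2 mA/V².
Assume saturation: I_D = ½ k_n V_ov² = 0.5 × 5.2 × 1.44² = 5.41 mA, giving V_DS = V_DD − I_D R_D = 5.08 − 5.41 × 2.14 = -6.51 V.
But -6.51 V < V_ov = 1.44 V, so the device is actually in triode.
In triode I_D = k_n[V_ov V_DS − ½ V_DS²] and I_D = (V_DD − V_DS)/R_D. Equating: 5.56 V_DS² − 17.06 V_DS + 5.08 = 0, giving V_DS = 0.334 V (the root below V_ov).
I_D = (5.08 − 0.334) / 2.14 = 2.22 mA.

I_D = 2.22 mA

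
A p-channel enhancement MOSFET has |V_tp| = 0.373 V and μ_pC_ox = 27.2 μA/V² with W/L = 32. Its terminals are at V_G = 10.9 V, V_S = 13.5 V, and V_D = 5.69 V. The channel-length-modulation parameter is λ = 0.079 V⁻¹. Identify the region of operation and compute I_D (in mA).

V_SG = V_S − V_G = 13.5 − 10.9 = 2.6 V; V_SD = V_S − V_D = 13.5 − 5.69 = 7.81 V.
k_p = μ_pC_ox · (W/L) = 0.8704 mA/V².
V_ov = V_SG − |V_tp| = 2.6 − 0.373 = 2.23 V.
Since V_SD = 7.81 V ≥ V_ov = 2.23 V, the device is in saturation.
I_D = ½ k_p V_ov² (1 + λ V_SD) = 0.5 × 0.8704 × 2.23² × (1 + 0.079 × 7.81) = 3.49 mA.

Saturation; I_D = 3.49 mA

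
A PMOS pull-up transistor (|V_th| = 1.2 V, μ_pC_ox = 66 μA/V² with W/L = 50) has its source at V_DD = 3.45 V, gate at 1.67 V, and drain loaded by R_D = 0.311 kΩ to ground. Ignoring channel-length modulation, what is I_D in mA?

V_SG = V_DD − V_G = 3.45 − 1.67 = 1.78 V, so V_ov = 1.78 − 1.2 = 0.58 V.
k_p = μ_pC_ox · (W/L) = 3.3 mA/V².
Assume saturation: I_D = ½ k_p V_ov² = 0.5 × 3.3 × 0.58² = 0.555 mA, giving V_SD = V_DD − I_D R_D = 3.45 − 0.555 × 0.311 = 3.28 V.
V_SD = 3.28 V ≥ V_ov = 0.58 V, confirming saturation.

I_D = 0.555 mA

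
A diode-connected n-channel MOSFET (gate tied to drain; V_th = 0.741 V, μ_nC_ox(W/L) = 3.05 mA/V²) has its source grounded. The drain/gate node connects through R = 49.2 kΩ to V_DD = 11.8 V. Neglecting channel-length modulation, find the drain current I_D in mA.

I_D = 0.217 mA

With gate tied to drain, V_GS = V_DS ≥ V_GS − V_th, so the device is in saturation.
KCL at the drain: ½ k_n (V_GS − V_th)² = (V_DD − V_GS)/R.
Let x = V_GS − 0.741. Then 75 x² + x − 11.06 = 0, giving x = 0.377 V (positive root), so V_GS = 1.12 V.
I_D = (V_DD − V_GS)/R = (11.8 − 1.12) / 49.2 = 0.217 mA.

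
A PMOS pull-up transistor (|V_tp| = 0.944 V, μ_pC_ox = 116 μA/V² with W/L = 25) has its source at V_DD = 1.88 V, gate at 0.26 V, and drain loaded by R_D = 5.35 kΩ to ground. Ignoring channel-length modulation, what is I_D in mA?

I_D = 0.316 mA

V_SG = V_DD − V_G = 1.88 − 0.26 = 1.62 V, so V_ov = 1.62 − 0.944 = 0.676 V.
k_p = μ_pC_ox · (W/L) = 2.9 mA/V².
Assume saturation: I_D = ½ k_p V_ov² = 0.5 × 2.9 × 0.676² = 0.663 mA, giving V_SD = V_DD − I_D R_D = 1.88 − 0.663 × 5.35 = -1.66 V.
But -1.66 V < V_ov = 0.676 V, so the device is actually in triode.
In triode I_D = k_p[V_ov V_SD − ½ V_SD²] and I_D = (V_DD − V_SD)/R_D. Equating: 7.76 V_SD² − 11.49 V_SD + 1.88 = 0, giving V_SD = 0.187 V (the root below V_ov).
I_D = (1.88 − 0.187) / 5.35 = 0.316 mA.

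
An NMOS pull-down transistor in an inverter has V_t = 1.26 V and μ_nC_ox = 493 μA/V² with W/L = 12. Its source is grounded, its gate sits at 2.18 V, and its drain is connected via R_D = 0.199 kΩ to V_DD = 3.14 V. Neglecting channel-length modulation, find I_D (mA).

V_GS = V_G = 2.18 V, so V_ov = 2.18 − 1.26 = 0.92 V.
k_n = μ_nC_ox · (W/L) = 5.916 mA/V².
Assume saturation: I_D = ½ k_n V_ov² = 0.5 × 5.916 × 0.92² = 2.5 mA, giving V_DS = V_DD − I_D R_D = 3.14 − 2.5 × 0.199 = 2.64 V.
V_DS = 2.64 V ≥ V_ov = 0.92 V, confirming saturation.

I_D = 2.50 mA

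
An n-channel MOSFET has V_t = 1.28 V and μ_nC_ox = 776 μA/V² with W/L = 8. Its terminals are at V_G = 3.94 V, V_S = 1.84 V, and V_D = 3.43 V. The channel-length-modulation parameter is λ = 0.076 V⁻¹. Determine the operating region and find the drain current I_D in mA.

V_GS = V_G − V_S = 3.94 − 1.84 = 2.1 V; V_DS = V_D − V_S = 3.43 − 1.84 = 1.59 V.
k_n = μ_nC_ox · (W/L) = 6.208 mA/V².
V_ov = V_GS − V_t = 2.1 − 1.28 = 0.82 V.
Since V_DS = 1.59 V ≥ V_ov = 0.82 V, the device is in saturation.
I_D = ½ k_n V_ov² (1 + λ V_DS) = 0.5 × 6.208 × 0.82² × (1 + 0.076 × 1.59) = 2.34 mA.

Saturation; I_D = 2.34 mA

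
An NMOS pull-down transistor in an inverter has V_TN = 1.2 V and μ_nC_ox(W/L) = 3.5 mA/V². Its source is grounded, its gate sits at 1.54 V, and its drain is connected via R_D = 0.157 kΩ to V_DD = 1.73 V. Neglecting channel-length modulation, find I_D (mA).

I_D = 0.202 mA

V_GS = V_G = 1.54 V, so V_ov = 1.54 − 1.2 = 0.34 V.
Assume saturation: I_D = ½ k_n V_ov² = 0.5 × 3.5 × 0.34² = 0.202 mA, giving V_DS = V_DD − I_D R_D = 1.73 − 0.202 × 0.157 = 1.7 V.
V_DS = 1.7 V ≥ V_ov = 0.34 V, confirming saturation.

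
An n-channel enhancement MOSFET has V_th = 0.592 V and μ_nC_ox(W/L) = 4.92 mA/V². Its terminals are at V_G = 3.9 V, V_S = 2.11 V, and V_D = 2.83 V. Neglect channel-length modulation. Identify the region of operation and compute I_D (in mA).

V_GS = V_G − V_S = 3.9 − 2.11 = 1.79 V; V_DS = V_D − V_S = 2.83 − 2.11 = 0.72 V.
V_ov = V_GS − V_th = 1.79 − 0.592 = 1.2 V.
Since V_DS = 0.72 V < V_ov = 1.2 V, the device is in the triode region.
I_D = k_n [V_ov · V_DS − ½ V_DS²] = 4.92 × [1.2 × 0.72 − 0.5 × 0.72²] = 2.97 mA.

Triode; I_D = 2.97 mA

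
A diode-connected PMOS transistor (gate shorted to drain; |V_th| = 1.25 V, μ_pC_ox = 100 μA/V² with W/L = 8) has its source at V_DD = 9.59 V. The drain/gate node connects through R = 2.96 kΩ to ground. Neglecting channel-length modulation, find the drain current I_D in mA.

With gate tied to drain, V_SG = V_SD ≥ V_SG − |V_th|, so the device is in saturation.
k_p = μ_pC_ox · (W/L) = 0.8 mA/V².
KCL at the drain: ½ k_p (V_SG − |V_th|)² = (V_DD − V_SG)/R.
Let x = V_SG − 1.25. Then 1.18 x² + x − 8.34 = 0, giving x = 2.27 V (positive root), so V_SG = 3.52 V.
I_D = (V_DD − V_SG)/R = (9.59 − 3.52) / 2.96 = 2.05 mA.

I_D = 2.05 mA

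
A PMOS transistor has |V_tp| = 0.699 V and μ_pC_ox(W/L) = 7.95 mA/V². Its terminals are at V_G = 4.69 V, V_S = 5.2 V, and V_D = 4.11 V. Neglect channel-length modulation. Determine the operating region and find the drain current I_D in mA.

V_SG = V_S − V_G = 5.2 − 4.69 = 0.51 V; V_SD = V_S − V_D = 5.2 − 4.11 = 1.09 V.
V_SG = 0.51 V < |V_tp| = 0.699 V, so the transistor is in cutoff.

Cutoff; I_D = 0 mA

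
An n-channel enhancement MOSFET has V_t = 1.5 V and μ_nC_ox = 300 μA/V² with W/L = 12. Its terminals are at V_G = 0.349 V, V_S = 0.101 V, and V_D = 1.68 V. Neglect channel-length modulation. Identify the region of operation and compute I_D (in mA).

Cutoff; I_D = 0 mA

V_GS = V_G − V_S = 0.349 − 0.101 = 0.248 V; V_DS = V_D − V_S = 1.68 − 0.101 = 1.58 V.
V_GS = 0.248 V < V_t = 1.5 V, so the transistor is in cutoff.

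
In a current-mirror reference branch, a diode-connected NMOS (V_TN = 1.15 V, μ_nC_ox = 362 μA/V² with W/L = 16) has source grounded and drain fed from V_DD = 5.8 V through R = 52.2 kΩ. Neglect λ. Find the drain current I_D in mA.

With gate tied to drain, V_GS = V_DS ≥ V_GS − V_TN, so the device is in saturation.
k_n = μ_nC_ox · (W/L) = 5.792 mA/V².
KCL at the drain: ½ k_n (V_GS − V_TN)² = (V_DD − V_GS)/R.
Let x = V_GS − 1.15. Then 151 x² + x − 4.65 = 0, giving x = 0.172 V (positive root), so V_GS = 1.32 V.
I_D = (V_DD − V_GS)/R = (5.8 − 1.32) / 52.2 = 0.0858 mA.

I_D = 0.0858 mA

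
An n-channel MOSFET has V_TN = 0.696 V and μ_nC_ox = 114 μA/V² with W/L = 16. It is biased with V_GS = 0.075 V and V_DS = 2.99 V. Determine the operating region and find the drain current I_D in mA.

V_GS = 0.075 V < V_TN = 0.696 V, so the transistor is in cutoff.

Cutoff; I_D = 0 mA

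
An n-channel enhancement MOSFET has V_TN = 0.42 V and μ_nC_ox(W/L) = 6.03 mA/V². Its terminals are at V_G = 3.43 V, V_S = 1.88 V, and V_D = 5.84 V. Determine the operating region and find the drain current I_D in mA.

V_GS = V_G − V_S = 3.43 − 1.88 = 1.55 V; V_DS = V_D − V_S = 5.84 − 1.88 = 3.96 V.
V_ov = V_GS − V_TN = 1.55 − 0.42 = 1.13 V.
Since V_DS = 3.96 V ≥ V_ov = 1.13 V, the device is in saturation.
I_D = ½ k_n V_ov² = 0.5 × 6.03 × 1.13² = 3.85 mA.

Saturation; I_D = 3.85 mA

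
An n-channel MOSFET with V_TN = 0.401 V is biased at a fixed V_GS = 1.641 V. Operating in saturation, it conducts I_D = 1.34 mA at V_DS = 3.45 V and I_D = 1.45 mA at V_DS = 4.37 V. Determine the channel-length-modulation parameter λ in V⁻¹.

λ = 0.129 V⁻¹

With V_GS fixed, I_D ∝ (1 + λ V_DS) in saturation, so I_D2/I_D1 = (1 + λ V_DS2)/(1 + λ V_DS1).
1.45/1.34 = 1.082 = (1 + 4.37 λ)/(1 + 3.45 λ).
Solving: λ (I_D1 V_DS2 − I_D2 V_DS1) = I_D2 − I_D1, so λ = (1.45 − 1.34) / (1.34 × 4.37 − 1.45 × 3.45) = 0.11 / 0.853 = 0.129 V⁻¹.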